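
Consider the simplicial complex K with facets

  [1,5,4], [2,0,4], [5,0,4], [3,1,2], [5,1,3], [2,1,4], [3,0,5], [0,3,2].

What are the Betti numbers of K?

b_0 = 1, b_1 = 0, b_2 = 1.

Order the vertices as 0 < 1 < 2 < 3 < 4 < 5. Listing each simplex with vertices in this order, K has dimension 2 with simplices:

  0-simplices (6): [0], [1], [2], [3], [4], [5]
  1-simplices (12): [0,2], [0,3], [0,4], [0,5], [1,2], [1,3], [1,4], [1,5], [2,3], [2,4], [3,5], [4,5]
  2-simplices (8): [0,2,3], [0,2,4], [0,3,5], [0,4,5], [1,2,3], [1,2,4], [1,3,5], [1,4,5]

Hence C_0 ≅ Z^6, C_1 ≅ Z^12, C_2 ≅ Z^8.

The boundary map ∂_1: C_1 → C_0 sends each edge [p,q] (with p < q) to q − p.
The resulting 6×12 matrix has rank 5, and its Smith normal form has invariant factors (1,1,1,1,1).

Boundary ∂_2: C_2 → C_1 acts by ∂[p,q,r] = [q,r] − [p,r] + [p,q]. For instance
  ∂[0,2,4] = [2,4] − [0,4] + [0,2],
  ∂[1,4,5] = [4,5] − [1,5] + [1,4].
This gives a 12×8 integer matrix of rank 7; reducing to Smith normal form yields diagonal entries (1,1,1,1,1,1,1).

Reading off H_k = ker ∂_k / im ∂_{k+1}:

  H_0: rank C_0 − rank ∂_1 = 6 − 5 = 1, and the invariant factors of ∂_1 are all 1, so H_0 = Z.
  H_1: rank ker ∂_1 − rank ∂_2 = (12 − 5) − 7 = 0, and the invariant factors of ∂_2 are all 1, so H_1 = 0.
  H_2: rank ker ∂_2 − rank ∂_3 = (8 − 7) − 0 = 1, and there is no ∂_3, so H_2 = Z.

As a check, the Euler characteristic is 6 − 12 + 8 = 2, which agrees with 1 − 0 + 1 = 2.

Hence the Betti numbers are b_0 = 1, b_1 = 0, b_2 = 1.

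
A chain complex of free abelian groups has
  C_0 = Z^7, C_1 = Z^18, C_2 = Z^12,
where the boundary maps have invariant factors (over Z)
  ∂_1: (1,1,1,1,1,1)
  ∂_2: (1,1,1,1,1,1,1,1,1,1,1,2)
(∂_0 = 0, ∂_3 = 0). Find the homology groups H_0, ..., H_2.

H_0: b_0 = 7 − 0 − 6 = 1; torsion from ∂_1 factors > 1: none. So H_0 = Z.
H_1: b_1 = 18 − 6 − 12 = 0; torsion from ∂_2 factors > 1: [2]. So H_1 = Z_2.
H_2: b_2 = 12 − 12 − 0 = 0; torsion from ∂_3 factors > 1: none. So H_2 = 0.

H_0 = Z,  H_1 = Z_2,  H_2 = 0.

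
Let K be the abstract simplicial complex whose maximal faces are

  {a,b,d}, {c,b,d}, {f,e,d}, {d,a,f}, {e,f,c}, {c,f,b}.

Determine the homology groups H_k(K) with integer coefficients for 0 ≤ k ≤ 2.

H_0 = Z,  H_1 = Z,  H_2 = 0.

We work with the vertex ordering a < b < c < d < e < f. The simplices of K, each written with vertices in increasing order, are:

  0-simplices (6): a, b, c, d, e, f
  1-simplices (12): ab, ad, af, bc, bd, bf, cd, ce, cf, de, df, ef
  2-simplices (6): abd, adf, bcd, bcf, cef, def

Hence C_0 ≅ Z^6, C_1 ≅ Z^12, C_2 ≅ Z^6.

The boundary map ∂_1: C_1 → C_0 sends each edge [p,q] (with p < q) to q − p.
The 6×12 boundary matrix has rank 5 and Smith normal form diag(1,1,1,1,1).

∂_2: C_2 → C_1 maps a triangle to the signed sum of its edges. For instance
  ∂bcf = cf − bf + bc,
  ∂cef = ef − cf + ce.
This gives a 12×6 integer matrix of rank 6; reducing to Smith normal form yields diagonal entries (1,1,1,1,1,1).

Computing H_k = (kernel of ∂_k) / (image of ∂_{k+1}):

  H_0: rank C_0 − rank ∂_1 = 6 − 5 = 1, and the invariant factors of ∂_1 are all 1, so H_0 ≅ Z.
  H_1: rank ker ∂_1 − rank ∂_2 = (12 − 5) − 6 = 1, and the invariant factors of ∂_2 are all 1, so H_1 ≅ Z.
  H_2: rank ker ∂_2 − rank ∂_3 = (6 − 6) − 0 = 0, and there is no ∂_3, so H_2 ≅ 0.

As a check, the Euler characteristic is 6 − 12 + 6 = 0, which agrees with 1 − 1 + 0 = 0.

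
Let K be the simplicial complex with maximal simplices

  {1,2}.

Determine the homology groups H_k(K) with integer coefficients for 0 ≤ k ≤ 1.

H_0 ≅ Z,  H_1 = 0.

Order the vertices as 1 < 2. Listing each simplex with vertices in this order, K has dimension 1 with simplices:

  0-simplices (2): [1], [2]
  1-simplices (1): [1,2]

giving chain groups C_0 ≅ Z^2, C_1 ≅ Z^1.

The boundary map ∂_1: C_1 → C_0 sends each edge [p,q] (with p < q) to q − p.
As a 2×1 matrix over Z this has rank 1, with invariant factors (1).

Computing H_k = (kernel of ∂_k) / (image of ∂_{k+1}):

  H_0: rank C_0 − rank ∂_1 = 2 − 1 = 1, and the invariant factors of ∂_1 are all 1, so H_0 = Z.
  H_1: rank ker ∂_1 − rank ∂_2 = (1 − 1) − 0 = 0, and there is no ∂_2, so H_1 = 0.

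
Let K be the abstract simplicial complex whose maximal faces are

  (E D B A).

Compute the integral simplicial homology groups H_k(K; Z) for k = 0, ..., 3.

Take the total order A < B < D < E on the vertex set. Then K (dimension 3) consists of the simplices:

  0-simplices (4): A, B, D, E
  1-simplices (6): AB, AD, AE, BD, BE, DE
  2-simplices (4): ABD, ABE, ADE, BDE
  3-simplices (1): ABDE

so the chain groups are C_0 ≅ Z^4, C_1 ≅ Z^6, C_2 ≅ Z^4, C_3 ≅ Z^1.

Boundary ∂_1: C_1 → C_0 maps an edge to its endpoints' difference, ∂[p,q] = q − p.
The resulting 4×6 matrix has rank 3, and its Smith normal form has invariant factors (1,1,1).

The boundary map ∂_2: C_2 → C_1 maps a triangle to the signed sum of its edges. For instance
  ∂BDE = DE − BE + BD,
  ∂ABE = BE − AE + AB.
The 6×4 boundary matrix has rank 3 and Smith normal form diag(1,1,1).

Boundary ∂_3: C_3 → C_2 sends each 3-simplex σ to the alternating sum Σ_i (−1)^i (σ with its i-th vertex removed). For instance
  ∂ABDE = BDE − ADE + ABE − ABD.
As a 4×1 matrix over Z this has rank 1, with invariant factors (1).

Computing H_k = (kernel of ∂_k) / (image of ∂_{k+1}):

  H_0: rank C_0 − rank ∂_1 = 4 − 3 = 1, and the invariant factors of ∂_1 are all 1, so H_0 ≅ Z.
  H_1: rank ker ∂_1 − rank ∂_2 = (6 − 3) − 3 = 0, and the invariant factors of ∂_2 are all 1, so H_1 ≅ 0.
  H_2: rank ker ∂_2 − rank ∂_3 = (4 − 3) − 1 = 0, and the invariant factors of ∂_3 are all 1, so H_2 ≅ 0.
  H_3: rank ker ∂_3 − rank ∂_4 = (1 − 1) − 0 = 0, and there is no ∂_4, so H_3 ≅ 0.

(K is a triangulation of the 3-simplex.)

H_0 = Z,  H_1 = 0,  H_2 = 0,  H_3 = 0.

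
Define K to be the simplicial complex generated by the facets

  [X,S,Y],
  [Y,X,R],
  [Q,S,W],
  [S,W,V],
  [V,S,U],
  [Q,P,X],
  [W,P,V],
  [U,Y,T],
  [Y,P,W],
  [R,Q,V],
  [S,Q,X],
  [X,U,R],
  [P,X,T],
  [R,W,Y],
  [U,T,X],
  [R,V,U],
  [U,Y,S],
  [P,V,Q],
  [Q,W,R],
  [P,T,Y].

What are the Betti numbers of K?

Take the total order P < Q < R < S < T < U < V < W < X < Y on the vertex set. Then K (dimension 2) consists of the simplices:

  0-simplices (10): P, Q, R, S, T, U, V, W, X, Y
  1-simplices (30): PQ, PT, PV, PW, PX, PY, QR, QS, QV, QW, QX, RU, RV, RW, RX, RY, SU, SV, SW, SX, SY, TU, TX, TY, UV, UX, UY, VW, WY, XY
  2-simplices (20): PQV, PQX, PTX, PTY, PVW, PWY, QRV, QRW, QSW, QSX, RUV, RUX, RWY, RXY, SUV, SUY, SVW, SXY, TUX, TUY

so the chain groups are C_0 ≅ Z^10, C_1 ≅ Z^30, C_2 ≅ Z^20.

∂_1: C_1 → C_0 maps an edge to its endpoints' difference, ∂[p,q] = q − p. For instance
  ∂QS = S − Q.
This gives a 10×30 integer matrix of rank 9; reducing to Smith normal form yields diagonal entries (1,1,1,1,1,1,1,1,1).

∂_2: C_2 → C_1 sends each 2-simplex [p,q,r] to [q,r] − [p,r] + [p,q]. For instance
  ∂SXY = XY − SY + SX,
  ∂PWY = WY − PY + PW.
As a 30×20 matrix over Z this has rank 20, with invariant factors (1,1,1,1,1,1,1,1,1,1,1,1,1,1,1,1,1,1,1,2).

From H_k ≅ ker(∂_k) / im(∂_{k+1}) we obtain:

  H_0: rank C_0 − rank ∂_1 = 10 − 9 = 1, and the invariant factors of ∂_1 are all 1, so H_0 = Z.
  H_1: rank ker ∂_1 − rank ∂_2 = (30 − 9) − 20 = 1, and ∂_2 has invariant factor 2 > 1, so H_1 = Z ⊕ Z/2Z.
  H_2: rank ker ∂_2 − rank ∂_3 = (20 − 20) − 0 = 0, and there is no ∂_3, so H_2 = 0.

As a check, the Euler characteristic is 10 − 30 + 20 = 0, which agrees with 1 − 1 + 0 = 0.

Hence the Betti numbers are b_0 = 1, b_1 = 1, b_2 = 0.

b_0 = 1, b_1 = 1, b_2 = 0.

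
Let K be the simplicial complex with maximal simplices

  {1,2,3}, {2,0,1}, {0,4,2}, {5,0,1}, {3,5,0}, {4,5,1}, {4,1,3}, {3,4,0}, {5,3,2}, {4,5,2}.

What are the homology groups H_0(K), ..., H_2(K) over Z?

H_0 = Z,  H_1 = Z/2Z,  H_2 = 0.

Fix the vertex order 0 < 1 < 2 < 3 < 4 < 5 and write every simplex with vertices in increasing order. Then dim K = 2 and the simplices of K are:

  0-simplices (6): [0], [1], [2], [3], [4], [5]
  1-simplices (15): [0,1], [0,2], [0,3], [0,4], [0,5], [1,2], [1,3], [1,4], [1,5], [2,3], [2,4], [2,5], [3,4], [3,5], [4,5]
  2-simplices (10): [0,1,2], [0,1,5], [0,2,4], [0,3,4], [0,3,5], [1,2,3], [1,3,4], [1,4,5], [2,3,5], [2,4,5]

Hence C_0 ≅ Z^6, C_1 ≅ Z^15, C_2 ≅ Z^10.

Boundary ∂_1: C_1 → C_0 is given by ∂[p,q] = [q] − [p].
As a 6×15 matrix over Z this has rank 5, with invariant factors (1,1,1,1,1).

The boundary map ∂_2: C_2 → C_1 sends each 2-simplex [p,q,r] to [q,r] − [p,r] + [p,q]. For instance
  ∂[1,4,5] = [4,5] − [1,5] + [1,4],
  ∂[2,4,5] = [4,5] − [2,5] + [2,4].
As a 15×10 matrix over Z this has rank 10, with invariant factors (1,1,1,1,1,1,1,1,1,2).

Now H_k = ker ∂_k / im ∂_{k+1}, so:

  H_0: rank C_0 − rank ∂_1 = 6 − 5 = 1, and the invariant factors of ∂_1 are all 1, so H_0 ≅ Z.
  H_1: rank ker ∂_1 − rank ∂_2 = (15 − 5) − 10 = 0, and ∂_2 has invariant factor 2 > 1, so H_1 ≅ Z/2Z.
  H_2: rank ker ∂_2 − rank ∂_3 = (10 − 10) − 0 = 0, and there is no ∂_3, so H_2 ≅ 0.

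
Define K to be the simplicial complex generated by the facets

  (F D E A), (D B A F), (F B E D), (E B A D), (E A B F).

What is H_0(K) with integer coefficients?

H_0 = Z.

K has 5 vertices, 10 edges, 10 triangles, 5 3-simplices.
rank ∂_0 = 0, rank ∂_1 = 4 ⇒ b_0 = 5 − 0 − 4 = 1; all invariant factors of ∂_1 are 1 so no torsion. So H_0 = Z.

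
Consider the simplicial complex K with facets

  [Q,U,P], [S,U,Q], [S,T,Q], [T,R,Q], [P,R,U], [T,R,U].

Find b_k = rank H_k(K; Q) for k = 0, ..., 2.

b_0 = 1, b_1 = 1, b_2 = 0.

Take the total order P < Q < R < S < T < U on the vertex set. Then K (dimension 2) consists of the simplices:

  0-simplices (6): P, Q, R, S, T, U
  1-simplices (12): PQ, PR, PU, QR, QS, QT, QU, RT, RU, ST, SU, TU
  2-simplices (6): PQU, PRU, QRT, QST, QSU, RTU

giving chain groups C_0 ≅ Z^6, C_1 ≅ Z^12, C_2 ≅ Z^6.

∂_1: C_1 → C_0 is given by ∂[p,q] = [q] − [p]. For instance
  ∂ST = T − S.
This gives a 6×12 integer matrix of rank 5; reducing to Smith normal form yields diagonal entries (1,1,1,1,1).

The boundary map ∂_2: C_2 → C_1 acts by ∂[p,q,r] = [q,r] − [p,r] + [p,q]. For instance
  ∂PRU = RU − PU + PR,
  ∂QRT = RT − QT + QR.
As a 12×6 matrix over Z this has rank 6, with invariant factors (1,1,1,1,1,1).

Reading off H_k = ker ∂_k / im ∂_{k+1}:

  H_0: rank C_0 − rank ∂_1 = 6 − 5 = 1, and the invariant factors of ∂_1 are all 1, so H_0 ≅ Z.
  H_1: rank ker ∂_1 − rank ∂_2 = (12 − 5) − 6 = 1, and the invariant factors of ∂_2 are all 1, so H_1 ≅ Z.
  H_2: rank ker ∂_2 − rank ∂_3 = (6 − 6) − 0 = 0, and there is no ∂_3, so H_2 ≅ 0.

Hence the Betti numbers are b_0 = 1, b_1 = 1, b_2 = 0.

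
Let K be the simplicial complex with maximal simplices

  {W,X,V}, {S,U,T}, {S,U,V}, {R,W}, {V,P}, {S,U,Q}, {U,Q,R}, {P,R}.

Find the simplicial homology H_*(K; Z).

H_0 = Z,  H_1 = Z^2,  H_2 = 0.

K has 9 vertices, 15 edges, 5 triangles.
rank ∂_0 = 0, rank ∂_1 = 8 ⇒ b_0 = 9 − 0 − 8 = 1; all invariant factors of ∂_1 are 1 so no torsion. So H_0 = Z.
rank ∂_1 = 8, rank ∂_2 = 5 ⇒ b_1 = 15 − 8 − 5 = 2; all invariant factors of ∂_2 are 1 so no torsion. So H_1 = Z^2.
rank ∂_2 = 5, rank ∂_3 = 0 ⇒ b_2 = 5 − 5 − 0 = 0. So H_2 = 0.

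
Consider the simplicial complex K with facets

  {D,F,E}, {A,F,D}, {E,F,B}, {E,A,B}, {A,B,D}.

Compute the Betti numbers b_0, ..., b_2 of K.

Fix the vertex order A < B < D < E < F and write every simplex with vertices in increasing order. Then dim K = 2 and the simplices of K are:

  0-simplices (5): A, B, D, E, F
  1-simplices (10): AB, AD, AE, AF, BD, BE, BF, DE, DF, EF
  2-simplices (5): ABD, ABE, ADF, BEF, DEF

giving chain groups C_0 ≅ Z^5, C_1 ≅ Z^10, C_2 ≅ Z^5.

The boundary map ∂_1: C_1 → C_0 sends each edge [p,q] (with p < q) to q − p. For instance
  ∂AF = F − A.
The 5×10 boundary matrix has rank 4 and Smith normal form diag(1,1,1,1).

Boundary ∂_2: C_2 → C_1 acts by ∂[p,q,r] = [q,r] − [p,r] + [p,q]. For instance
  ∂DEF = EF − DF + DE,
  ∂ADF = DF − AF + AD.
As a 10×5 matrix over Z this has rank 5, with invariant factors (1,1,1,1,1).

Computing H_k = (kernel of ∂_k) / (image of ∂_{k+1}):

  H_0: rank C_0 − rank ∂_1 = 5 − 4 = 1, and the invariant factors of ∂_1 are all 1, so H_0 ≅ Z.
  H_1: rank ker ∂_1 − rank ∂_2 = (10 − 4) − 5 = 1, and the invariant factors of ∂_2 are all 1, so H_1 ≅ Z.
  H_2: rank ker ∂_2 − rank ∂_3 = (5 − 5) − 0 = 0, and there is no ∂_3, so H_2 ≅ 0.

(K is a triangulation of the Möbius band.)

Hence the Betti numbers are b_0 = 1, b_1 = 1, b_2 = 0.

b_0 = 1, b_1 = 1, b_2 = 0.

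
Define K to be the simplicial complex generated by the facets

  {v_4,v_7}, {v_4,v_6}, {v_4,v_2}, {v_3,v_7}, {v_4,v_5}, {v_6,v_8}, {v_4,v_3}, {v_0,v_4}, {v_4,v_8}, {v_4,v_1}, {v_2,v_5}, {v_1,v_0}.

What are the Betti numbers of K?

b_0 = 1, b_1 = 4.

Fix the vertex order v_0 < v_1 < v_2 < v_3 < v_4 < v_5 < v_6 < v_7 < v_8 and write every simplex with vertices in increasing order. Then dim K = 1 and the simplices of K are:

  0-simplices (9): [v_0], [v_1], [v_2], [v_3], [v_4], [v_5], [v_6], [v_7], [v_8]
  1-simplices (12): [v_0,v_1], [v_0,v_4], [v_1,v_4], [v_2,v_4], [v_2,v_5], [v_3,v_4], [v_3,v_7], [v_4,v_5], [v_4,v_6], [v_4,v_7], [v_4,v_8], [v_6,v_8]

giving chain groups C_0 ≅ Z^9, C_1 ≅ Z^12.

∂_1: C_1 → C_0 sends each edge [p,q] (with p < q) to q − p. For instance
  ∂[v_4,v_8] = [v_8] − [v_4].
The resulting 9×12 matrix has rank 8, and its Smith normal form has invariant factors (1,1,1,1,1,1,1,1).

Reading off H_k = ker ∂_k / im ∂_{k+1}:

  H_0: rank C_0 − rank ∂_1 = 9 − 8 = 1, and the invariant factors of ∂_1 are all 1, so H_0 ≅ Z.
  H_1: rank ker ∂_1 − rank ∂_2 = (12 − 8) − 0 = 4, and there is no ∂_2, so H_1 ≅ Z^4.

As a check, the Euler characteristic is 9 − 12 = -3, which agrees with 1 − 4 = -3.

Hence the Betti numbers are b_0 = 1, b_1 = 4.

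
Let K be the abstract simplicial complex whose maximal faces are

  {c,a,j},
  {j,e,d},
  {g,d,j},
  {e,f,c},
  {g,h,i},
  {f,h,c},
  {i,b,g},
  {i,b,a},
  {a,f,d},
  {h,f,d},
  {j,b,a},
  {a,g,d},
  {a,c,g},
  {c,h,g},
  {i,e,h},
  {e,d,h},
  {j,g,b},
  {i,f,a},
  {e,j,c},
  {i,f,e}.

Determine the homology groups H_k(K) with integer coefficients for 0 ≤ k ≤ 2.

H_0 = Z,  H_1 = Z ⊕ Z_2,  H_2 = 0.

We work with the vertex ordering a < b < c < d < e < f < g < h < i < j. The simplices of K, each written with vertices in increasing order, are:

  0-simplices (10): a, b, c, d, e, f, g, h, i, j
  1-simplices (30): ab, ac, ad, af, ag, ai, aj, bg, bi, bj, ce, cf, cg, ch, cj, de, df, dg, dh, dj, ef, eh, ei, ej, fh, fi, gh, gi, gj, hi
  2-simplices (20): abi, abj, acg, acj, adf, adg, afi, bgi, bgj, cef, cej, cfh, cgh, deh, dej, dfh, dgj, efi, ehi, ghi

Hence C_0 ≅ Z^10, C_1 ≅ Z^30, C_2 ≅ Z^20.

The boundary map ∂_1: C_1 → C_0 is given by ∂[p,q] = [q] − [p]. For instance
  ∂dh = h − d.
The 10×30 boundary matrix has rank 9 and Smith normal form diag(1,1,1,1,1,1,1,1,1).

Boundary ∂_2: C_2 → C_1 acts by ∂[p,q,r] = [q,r] − [p,r] + [p,q]. For instance
  ∂cgh = gh − ch + cg,
  ∂adg = dg − ag + ad.
This gives a 30×20 integer matrix of rank 20; reducing to Smith normal form yields diagonal entries (1,1,1,1,1,1,1,1,1,1,1,1,1,1,1,1,1,1,1,2).

Reading off H_k = ker ∂_k / im ∂_{k+1}:

  H_0: rank C_0 − rank ∂_1 = 10 − 9 = 1, and the invariant factors of ∂_1 are all 1, so H_0 = Z.
  H_1: rank ker ∂_1 − rank ∂_2 = (30 − 9) − 20 = 1, and ∂_2 has invariant factor 2 > 1, so H_1 = Z ⊕ Z_2.
  H_2: rank ker ∂_2 − rank ∂_3 = (20 − 20) − 0 = 0, and there is no ∂_3, so H_2 = 0.

(K is a triangulation of the Klein bottle.)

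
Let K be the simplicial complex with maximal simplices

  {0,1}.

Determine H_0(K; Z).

K has 2 vertices, 1 edge.
rank ∂_0 = 0, rank ∂_1 = 1 ⇒ b_0 = 2 − 0 − 1 = 1; all invariant factors of ∂_1 are 1 so no torsion. So H_0 ≅ Z.

H_0 = Z.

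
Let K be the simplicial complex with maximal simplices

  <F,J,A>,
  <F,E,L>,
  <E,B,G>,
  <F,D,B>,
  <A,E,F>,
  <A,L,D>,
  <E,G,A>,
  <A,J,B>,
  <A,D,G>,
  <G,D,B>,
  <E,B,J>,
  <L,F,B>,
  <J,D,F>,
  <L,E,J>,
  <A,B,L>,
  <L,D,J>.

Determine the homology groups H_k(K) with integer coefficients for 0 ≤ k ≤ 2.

H_0 = Z,  H_1 = Z^2,  H_2 = Z.

Fix the vertex order A < B < D < E < F < G < J < L and write every simplex with vertices in increasing order. Then dim K = 2 and the simplices of K are:

  0-simplices (8): A, B, D, E, F, G, J, L
  1-simplices (24): AB, AD, AE, AF, AG, AJ, AL, BD, BE, BF, BG, BJ, BL, DF, DG, DJ, DL, EF, EG, EJ, EL, FJ, FL, JL
  2-simplices (16): ABJ, ABL, ADG, ADL, AEF, AEG, AFJ, BDF, BDG, BEG, BEJ, BFL, DFJ, DJL, EFL, EJL

Hence C_0 ≅ Z^8, C_1 ≅ Z^24, C_2 ≅ Z^16.

Boundary ∂_1: C_1 → C_0 maps an edge to its endpoints' difference, ∂[p,q] = q − p.
This gives a 8×24 integer matrix of rank 7; reducing to Smith normal form yields diagonal entries (1,1,1,1,1,1,1).

The boundary map ∂_2: C_2 → C_1 acts by ∂[p,q,r] = [q,r] − [p,r] + [p,q]. For instance
  ∂EJL = JL − EL + EJ,
  ∂BDG = DG − BG + BD.
The 24×16 boundary matrix has rank 15 and Smith normal form diag(1,1,1,1,1,1,1,1,1,1,1,1,1,1,1).

Now H_k = ker ∂_k / im ∂_{k+1}, so:

  H_0: rank C_0 − rank ∂_1 = 8 − 7 = 1, and the invariant factors of ∂_1 are all 1, so H_0 = Z.
  H_1: rank ker ∂_1 − rank ∂_2 = (24 − 7) − 15 = 2, and the invariant factors of ∂_2 are all 1, so H_1 = Z^2.
  H_2: rank ker ∂_2 − rank ∂_3 = (16 − 15) − 0 = 1, and there is no ∂_3, so H_2 = Z.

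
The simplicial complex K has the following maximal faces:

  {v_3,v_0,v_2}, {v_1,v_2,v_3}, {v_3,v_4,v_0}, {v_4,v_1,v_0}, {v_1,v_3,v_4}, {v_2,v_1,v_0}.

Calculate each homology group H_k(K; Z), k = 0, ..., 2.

We work with the vertex ordering v_0 < v_1 < v_2 < v_3 < v_4. The simplices of K, each written with vertices in increasing order, are:

  0-simplices (5): [v_0], [v_1], [v_2], [v_3], [v_4]
  1-simplices (9): [v_0,v_1], [v_0,v_2], [v_0,v_3], [v_0,v_4], [v_1,v_2], [v_1,v_3], [v_1,v_4], [v_2,v_3], [v_3,v_4]
  2-simplices (6): [v_0,v_1,v_2], [v_0,v_1,v_4], [v_0,v_2,v_3], [v_0,v_3,v_4], [v_1,v_2,v_3], [v_1,v_3,v_4]

so the chain groups are C_0 ≅ Z^5, C_1 ≅ Z^9, C_2 ≅ Z^6.

Boundary ∂_1: C_1 → C_0 is given by ∂[p,q] = [q] − [p]. For instance
  ∂[v_1,v_3] = [v_3] − [v_1].
The 5×9 boundary matrix has rank 4 and Smith normal form diag(1,1,1,1).

∂_2: C_2 → C_1 maps a triangle to the signed sum of its edges. For instance
  ∂[v_0,v_3,v_4] = [v_3,v_4] − [v_0,v_4] + [v_0,v_3],
  ∂[v_1,v_2,v_3] = [v_2,v_3] − [v_1,v_3] + [v_1,v_2].
The resulting 9×6 matrix has rank 5, and its Smith normal form has invariant factors (1,1,1,1,1).

Computing H_k = (kernel of ∂_k) / (image of ∂_{k+1}):

  H_0: rank C_0 − rank ∂_1 = 5 − 4 = 1, and the invariant factors of ∂_1 are all 1, so H_0 = Z.
  H_1: rank ker ∂_1 − rank ∂_2 = (9 − 4) − 5 = 0, and the invariant factors of ∂_2 are all 1, so H_1 = 0.
  H_2: rank ker ∂_2 − rank ∂_3 = (6 − 5) − 0 = 1, and there is no ∂_3, so H_2 = Z.

As a check, the Euler characteristic is 5 − 9 + 6 = 2, which agrees with 1 − 0 + 1 = 2.

H_0 = Z,  H_1 = 0,  H_2 = Z.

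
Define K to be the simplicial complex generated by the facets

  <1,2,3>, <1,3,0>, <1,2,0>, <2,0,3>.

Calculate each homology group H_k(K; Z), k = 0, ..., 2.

H_0 ≅ Z,  H_1 = 0,  H_2 ≅ Z.

Order the vertices as 0 < 1 < 2 < 3. Listing each simplex with vertices in this order, K has dimension 2 with simplices:

  0-simplices (4): [0], [1], [2], [3]
  1-simplices (6): [0,1], [0,2], [0,3], [1,2], [1,3], [2,3]
  2-simplices (4): [0,1,2], [0,1,3], [0,2,3], [1,2,3]

giving chain groups C_0 ≅ Z^4, C_1 ≅ Z^6, C_2 ≅ Z^4.

Boundary ∂_1: C_1 → C_0 maps an edge to its endpoints' difference, ∂[p,q] = q − p.
The 4×6 boundary matrix has rank 3 and Smith normal form diag(1,1,1).

Boundary ∂_2: C_2 → C_1 acts by ∂[p,q,r] = [q,r] − [p,r] + [p,q]. For instance
  ∂[0,2,3] = [2,3] − [0,3] + [0,2],
  ∂[1,2,3] = [2,3] − [1,3] + [1,2].
The resulting 6×4 matrix has rank 3, and its Smith normal form has invariant factors (1,1,1).

From H_k ≅ ker(∂_k) / im(∂_{k+1}) we obtain:

  H_0: rank C_0 − rank ∂_1 = 4 − 3 = 1, and the invariant factors of ∂_1 are all 1, so H_0 ≅ Z.
  H_1: rank ker ∂_1 − rank ∂_2 = (6 − 3) − 3 = 0, and the invariant factors of ∂_2 are all 1, so H_1 ≅ 0.
  H_2: rank ker ∂_2 − rank ∂_3 = (4 − 3) − 0 = 1, and there is no ∂_3, so H_2 ≅ Z.

(K is a triangulation of the 2-sphere S^2.)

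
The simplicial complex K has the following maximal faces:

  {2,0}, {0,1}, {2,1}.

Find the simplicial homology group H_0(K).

We work with the vertex ordering 0 < 1 < 2. The simplices of K, each written with vertices in increasing order, are:

  0-simplices (3): [0], [1], [2]
  1-simplices (3): [0,1], [0,2], [1,2]

giving chain groups C_0 ≅ Z^3, C_1 ≅ Z^3.

∂_1: C_1 → C_0 sends each edge [p,q] (with p < q) to q − p. For instance
  ∂[0,2] = [2] − [0].
As a 3×3 matrix over Z this has rank 2, with invariant factors (1,1).

From H_k ≅ ker(∂_k) / im(∂_{k+1}) we obtain:

  H_0: rank C_0 − rank ∂_1 = 3 − 2 = 1, and the invariant factors of ∂_1 are all 1, so H_0 ≅ Z.

H_0 = Z.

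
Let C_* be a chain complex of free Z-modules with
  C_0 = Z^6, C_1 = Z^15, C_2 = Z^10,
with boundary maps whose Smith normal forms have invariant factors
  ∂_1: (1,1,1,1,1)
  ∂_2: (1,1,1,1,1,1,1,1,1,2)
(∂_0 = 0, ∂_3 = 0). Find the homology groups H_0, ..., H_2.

H_0: b_0 = 6 − 0 − 5 = 1; torsion from ∂_1 factors > 1: none. So H_0 = Z.
H_1: b_1 = 15 − 5 − 10 = 0; torsion from ∂_2 factors > 1: [2]. So H_1 = Z/2.
H_2: b_2 = 10 − 10 − 0 = 0; torsion from ∂_3 factors > 1: none. So H_2 = 0.

H_0 = Z,  H_1 = Z/2,  H_2 = 0.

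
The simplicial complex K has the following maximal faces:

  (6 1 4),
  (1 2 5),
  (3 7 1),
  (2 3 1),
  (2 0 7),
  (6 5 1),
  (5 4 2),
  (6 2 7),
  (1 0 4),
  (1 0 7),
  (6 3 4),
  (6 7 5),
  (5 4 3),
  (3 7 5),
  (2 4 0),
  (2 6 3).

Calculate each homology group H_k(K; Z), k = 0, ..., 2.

We work with the vertex ordering 0 < 1 < 2 < 3 < 4 < 5 < 6 < 7. The simplices of K, each written with vertices in increasing order, are:

  0-simplices (8): [0], [1], [2], [3], [4], [5], [6], [7]
  1-simplices (24): (24 of them)
  2-simplices (16): [0,1,4], [0,1,7], [0,2,4], [0,2,7], [1,2,3], [1,2,5], [1,3,7], [1,4,6], [1,5,6], [2,3,6], [2,4,5], [2,6,7], [3,4,5], [3,4,6], [3,5,7], [5,6,7]

so the chain groups are C_0 ≅ Z^8, C_1 ≅ Z^24, C_2 ≅ Z^16.

Boundary ∂_1: C_1 → C_0 sends each edge [p,q] (with p < q) to q − p.
The 8×24 boundary matrix has rank 7 and Smith normal form diag(1,1,1,1,1,1,1).

Boundary ∂_2: C_2 → C_1 sends each 2-simplex [p,q,r] to [q,r] − [p,r] + [p,q]. For instance
  ∂[1,2,5] = [2,5] − [1,5] + [1,2],
  ∂[0,2,4] = [2,4] − [0,4] + [0,2].
As a 24×16 matrix over Z this has rank 15, with invariant factors (1,1,1,1,1,1,1,1,1,1,1,1,1,1,1).

Reading off H_k = ker ∂_k / im ∂_{k+1}:

  H_0: rank C_0 − rank ∂_1 = 8 − 7 = 1, and the invariant factors of ∂_1 are all 1, so H_0 = Z.
  H_1: rank ker ∂_1 − rank ∂_2 = (24 − 7) − 15 = 2, and the invariant factors of ∂_2 are all 1, so H_1 = Z^2.
  H_2: rank ker ∂_2 − rank ∂_3 = (16 − 15) − 0 = 1, and there is no ∂_3, so H_2 = Z.

H_0 ≅ Z,  H_1 ≅ Z^2,  H_2 ≅ Z.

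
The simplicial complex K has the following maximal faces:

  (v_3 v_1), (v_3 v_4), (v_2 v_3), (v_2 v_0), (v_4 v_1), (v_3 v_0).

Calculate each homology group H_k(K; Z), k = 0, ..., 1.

K has 5 vertices, 6 edges.
rank ∂_0 = 0, rank ∂_1 = 4 ⇒ b_0 = 5 − 0 − 4 = 1; all invariant factors of ∂_1 are 1 so no torsion. So H_0 ≅ Z.
rank ∂_1 = 4, rank ∂_2 = 0 ⇒ b_1 = 6 − 4 − 0 = 2. So H_1 ≅ Z^2.

H_0 ≅ Z,  H_1 ≅ Z^2.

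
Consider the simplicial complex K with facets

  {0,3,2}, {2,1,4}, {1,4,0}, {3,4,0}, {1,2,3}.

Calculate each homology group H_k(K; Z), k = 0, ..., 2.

Order the vertices as 0 < 1 < 2 < 3 < 4. Listing each simplex with vertices in this order, K has dimension 2 with simplices:

  0-simplices (5): [0], [1], [2], [3], [4]
  1-simplices (10): [0,1], [0,2], [0,3], [0,4], [1,2], [1,3], [1,4], [2,3], [2,4], [3,4]
  2-simplices (5): [0,1,4], [0,2,3], [0,3,4], [1,2,3], [1,2,4]

giving chain groups C_0 ≅ Z^5, C_1 ≅ Z^10, C_2 ≅ Z^5.

The boundary map ∂_1: C_1 → C_0 sends each edge [p,q] (with p < q) to q − p. For instance
  ∂[0,1] = [1] − [0].
As a 5×10 matrix over Z this has rank 4, with invariant factors (1,1,1,1).

Boundary ∂_2: C_2 → C_1 maps a triangle to the signed sum of its edges. For instance
  ∂[1,2,3] = [2,3] − [1,3] + [1,2],
  ∂[1,2,4] = [2,4] − [1,4] + [1,2].
The 10×5 boundary matrix has rank 5 and Smith normal form diag(1,1,1,1,1).

Reading off H_k = ker ∂_k / im ∂_{k+1}:

  H_0: rank C_0 − rank ∂_1 = 5 − 4 = 1, and the invariant factors of ∂_1 are all 1, so H_0 ≅ Z.
  H_1: rank ker ∂_1 − rank ∂_2 = (10 − 4) − 5 = 1, and the invariant factors of ∂_2 are all 1, so H_1 ≅ Z.
  H_2: rank ker ∂_2 − rank ∂_3 = (5 − 5) − 0 = 0, and there is no ∂_3, so H_2 ≅ 0.

(K is a triangulation of the Möbius band.)

H_0 = Z,  H_1 = Z,  H_2 = 0.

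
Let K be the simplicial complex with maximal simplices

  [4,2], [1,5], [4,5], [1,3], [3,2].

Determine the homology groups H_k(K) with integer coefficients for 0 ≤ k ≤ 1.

H_0 = Z,  H_1 = Z.

Order the vertices as 1 < 2 < 3 < 4 < 5. Listing each simplex with vertices in this order, K has dimension 1 with simplices:

  0-simplices (5): [1], [2], [3], [4], [5]
  1-simplices (5): [1,3], [1,5], [2,3], [2,4], [4,5]

giving chain groups C_0 ≅ Z^5, C_1 ≅ Z^5.

∂_1: C_1 → C_0 maps an edge to its endpoints' difference, ∂[p,q] = q − p.
The resulting 5×5 matrix has rank 4, and its Smith normal form has invariant factors (1,1,1,1).

From H_k ≅ ker(∂_k) / im(∂_{k+1}) we obtain:

  H_0: rank C_0 − rank ∂_1 = 5 − 4 = 1, and the invariant factors of ∂_1 are all 1, so H_0 = Z.
  H_1: rank ker ∂_1 − rank ∂_2 = (5 − 4) − 0 = 1, and there is no ∂_2, so H_1 = Z.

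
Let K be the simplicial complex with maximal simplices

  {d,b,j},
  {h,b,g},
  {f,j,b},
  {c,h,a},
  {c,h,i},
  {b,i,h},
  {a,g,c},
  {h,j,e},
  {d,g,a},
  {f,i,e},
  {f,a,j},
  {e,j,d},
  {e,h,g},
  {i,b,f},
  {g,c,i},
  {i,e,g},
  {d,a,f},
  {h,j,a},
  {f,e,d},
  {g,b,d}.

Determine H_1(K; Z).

H_1 = Z ⊕ Z_2.

We work with the vertex ordering a < b < c < d < e < f < g < h < i < j. The simplices of K, each written with vertices in increasing order, are:

  0-simplices (10): a, b, c, d, e, f, g, h, i, j
  1-simplices (30): ac, ad, af, ag, ah, aj, bd, bf, bg, bh, bi, bj, cg, ch, ci, de, df, dg, dj, ef, eg, eh, ei, ej, fi, fj, gh, gi, hi, hj
  2-simplices (20): acg, ach, adf, adg, afj, ahj, bdg, bdj, bfi, bfj, bgh, bhi, cgi, chi, def, dej, efi, egh, egi, ehj

Hence C_0 ≅ Z^10, C_1 ≅ Z^30, C_2 ≅ Z^20.

Boundary ∂_1: C_1 → C_0 maps an edge to its endpoints' difference, ∂[p,q] = q − p. For instance
  ∂eg = g − e.
This gives a 10×30 integer matrix of rank 9; reducing to Smith normal form yields diagonal entries (1,1,1,1,1,1,1,1,1).

The boundary map ∂_2: C_2 → C_1 acts by ∂[p,q,r] = [q,r] − [p,r] + [p,q]. For instance
  ∂afj = fj − aj + af,
  ∂bgh = gh − bh + bg.
The 30×20 boundary matrix has rank 20 and Smith normal form diag(1,1,1,1,1,1,1,1,1,1,1,1,1,1,1,1,1,1,1,2).

Now H_k = ker ∂_k / im ∂_{k+1}, so:

  H_1: rank ker ∂_1 − rank ∂_2 = (30 − 9) − 20 = 1, and ∂_2 has invariant factor 2 > 1, so H_1 = Z ⊕ Z_2.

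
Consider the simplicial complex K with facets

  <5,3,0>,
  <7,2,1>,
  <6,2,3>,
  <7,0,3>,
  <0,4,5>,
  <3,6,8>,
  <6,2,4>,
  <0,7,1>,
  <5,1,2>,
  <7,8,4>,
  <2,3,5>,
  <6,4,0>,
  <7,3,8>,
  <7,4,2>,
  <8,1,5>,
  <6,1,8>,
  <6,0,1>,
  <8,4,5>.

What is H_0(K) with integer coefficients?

We work with the vertex ordering 0 < 1 < 2 < 3 < 4 < 5 < 6 < 7 < 8. The simplices of K, each written with vertices in increasing order, are:

  0-simplices (9): [0], [1], [2], [3], [4], [5], [6], [7], [8]
  1-simplices (27): (27 of them)
  2-simplices (18): [0,1,6], [0,1,7], [0,3,5], [0,3,7], [0,4,5], [0,4,6], [1,2,5], [1,2,7], [1,5,8], [1,6,8], [2,3,5], [2,3,6], [2,4,6], [2,4,7], [3,6,8], [3,7,8], [4,5,8], [4,7,8]

so the chain groups are C_0 ≅ Z^9, C_1 ≅ Z^27, C_2 ≅ Z^18.

∂_1: C_1 → C_0 maps an edge to its endpoints' difference, ∂[p,q] = q − p.
This gives a 9×27 integer matrix of rank 8; reducing to Smith normal form yields diagonal entries (1,1,1,1,1,1,1,1).

Boundary ∂_2: C_2 → C_1 acts by ∂[p,q,r] = [q,r] − [p,r] + [p,q]. For instance
  ∂[1,2,5] = [2,5] − [1,5] + [1,2],
  ∂[0,3,5] = [3,5] − [0,5] + [0,3].
The resulting 27×18 matrix has rank 17, and its Smith normal form has invariant factors (1,1,1,1,1,1,1,1,1,1,1,1,1,1,1,1,1).

Reading off H_k = ker ∂_k / im ∂_{k+1}:

  H_0: rank C_0 − rank ∂_1 = 9 − 8 = 1, and the invariant factors of ∂_1 are all 1, so H_0 = Z.

H_0 = Z.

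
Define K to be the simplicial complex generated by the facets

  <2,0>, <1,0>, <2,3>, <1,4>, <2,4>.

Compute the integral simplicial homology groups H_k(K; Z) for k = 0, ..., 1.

We work with the vertex ordering 0 < 1 < 2 < 3 < 4. The simplices of K, each written with vertices in increasing order, are:

  0-simplices (5): [0], [1], [2], [3], [4]
  1-simplices (5): [0,1], [0,2], [1,4], [2,3], [2,4]

giving chain groups C_0 ≅ Z^5, C_1 ≅ Z^5.

∂_1: C_1 → C_0 sends each edge [p,q] (with p < q) to q − p.
The 5×5 boundary matrix has rank 4 and Smith normal form diag(1,1,1,1).

Now H_k = ker ∂_k / im ∂_{k+1}, so:

  H_0: rank C_0 − rank ∂_1 = 5 − 4 = 1, and the invariant factors of ∂_1 are all 1, so H_0 ≅ Z.
  H_1: rank ker ∂_1 − rank ∂_2 = (5 − 4) − 0 = 1, and there is no ∂_2, so H_1 ≅ Z.

H_0 = Z,  H_1 = Z.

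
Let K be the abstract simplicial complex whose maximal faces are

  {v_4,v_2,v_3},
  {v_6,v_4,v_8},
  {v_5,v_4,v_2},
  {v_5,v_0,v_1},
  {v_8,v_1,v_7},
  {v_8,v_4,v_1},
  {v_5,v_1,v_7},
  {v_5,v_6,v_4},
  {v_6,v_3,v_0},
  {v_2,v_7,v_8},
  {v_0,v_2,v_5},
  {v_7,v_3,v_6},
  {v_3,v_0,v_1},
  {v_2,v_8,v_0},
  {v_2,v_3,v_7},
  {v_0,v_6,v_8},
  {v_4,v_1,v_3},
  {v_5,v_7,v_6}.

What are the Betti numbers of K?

We work with the vertex ordering v_0 < v_1 < v_2 < v_3 < v_4 < v_5 < v_6 < v_7 < v_8. The simplices of K, each written with vertices in increasing order, are:

  0-simplices (9): [v_0], [v_1], [v_2], [v_3], [v_4], [v_5], [v_6], [v_7], [v_8]
  1-simplices (27): (27 of them)
  2-simplices (18): (18 of them)

Hence C_0 ≅ Z^9, C_1 ≅ Z^27, C_2 ≅ Z^18.

The boundary map ∂_1: C_1 → C_0 sends each edge [p,q] (with p < q) to q − p. For instance
  ∂[v_2,v_4] = [v_4] − [v_2].
The 9×27 boundary matrix has rank 8 and Smith normal form diag(1,1,1,1,1,1,1,1).

Boundary ∂_2: C_2 → C_1 acts by ∂[p,q,r] = [q,r] − [p,r] + [p,q]. For instance
  ∂[v_0,v_1,v_5] = [v_1,v_5] − [v_0,v_5] + [v_0,v_1],
  ∂[v_0,v_2,v_8] = [v_2,v_8] − [v_0,v_8] + [v_0,v_2].
The 27×18 boundary matrix has rank 17 and Smith normal form diag(1,1,1,1,1,1,1,1,1,1,1,1,1,1,1,1,1).

Computing H_k = (kernel of ∂_k) / (image of ∂_{k+1}):

  H_0: rank C_0 − rank ∂_1 = 9 − 8 = 1, and the invariant factors of ∂_1 are all 1, so H_0 = Z.
  H_1: rank ker ∂_1 − rank ∂_2 = (27 − 8) − 17 = 2, and the invariant factors of ∂_2 are all 1, so H_1 = Z^2.
  H_2: rank ker ∂_2 − rank ∂_3 = (18 − 17) − 0 = 1, and there is no ∂_3, so H_2 = Z.

(K is a triangulation of the torus T^2.)

Hence the Betti numbers are b_0 = 1, b_1 = 2, b_2 = 1.

b_0 = 1, b_1 = 2, b_2 = 1.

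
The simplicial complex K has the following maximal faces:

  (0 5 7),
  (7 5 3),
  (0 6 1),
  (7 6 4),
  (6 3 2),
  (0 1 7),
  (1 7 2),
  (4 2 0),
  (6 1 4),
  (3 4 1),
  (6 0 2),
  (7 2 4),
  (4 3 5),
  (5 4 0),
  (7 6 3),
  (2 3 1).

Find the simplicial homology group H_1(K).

H_1 ≅ Z^2.

Order the vertices as 0 < 1 < 2 < 3 < 4 < 5 < 6 < 7. Listing each simplex with vertices in this order, K has dimension 2 with simplices:

  0-simplices (8): [0], [1], [2], [3], [4], [5], [6], [7]
  1-simplices (24): (24 of them)
  2-simplices (16): [0,1,6], [0,1,7], [0,2,4], [0,2,6], [0,4,5], [0,5,7], [1,2,3], [1,2,7], [1,3,4], [1,4,6], [2,3,6], [2,4,7], [3,4,5], [3,5,7], [3,6,7], [4,6,7]

Hence C_0 ≅ Z^8, C_1 ≅ Z^24, C_2 ≅ Z^16.

Boundary ∂_1: C_1 → C_0 maps an edge to its endpoints' difference, ∂[p,q] = q − p. For instance
  ∂[2,6] = [6] − [2].
The resulting 8×24 matrix has rank 7, and its Smith normal form has invariant factors (1,1,1,1,1,1,1).

The boundary map ∂_2: C_2 → C_1 maps a triangle to the signed sum of its edges. For instance
  ∂[0,2,4] = [2,4] − [0,4] + [0,2],
  ∂[0,1,7] = [1,7] − [0,7] + [0,1].
The 24×16 boundary matrix has rank 15 and Smith normal form diag(1,1,1,1,1,1,1,1,1,1,1,1,1,1,1).

Computing H_k = (kernel of ∂_k) / (image of ∂_{k+1}):

  H_1: rank ker ∂_1 − rank ∂_2 = (24 − 7) − 15 = 2, and the invariant factors of ∂_2 are all 1, so H_1 ≅ Z^2.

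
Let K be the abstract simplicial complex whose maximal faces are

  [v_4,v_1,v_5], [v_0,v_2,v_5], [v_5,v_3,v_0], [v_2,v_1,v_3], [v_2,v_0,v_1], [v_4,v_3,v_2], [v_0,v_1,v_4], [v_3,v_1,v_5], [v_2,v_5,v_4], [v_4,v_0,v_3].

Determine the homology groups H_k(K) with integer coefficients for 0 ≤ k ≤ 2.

H_0 = Z,  H_1 = Z_2,  H_2 = 0.

K has 6 vertices, 15 edges, 10 triangles.
rank ∂_0 = 0, rank ∂_1 = 5 ⇒ b_0 = 6 − 0 − 5 = 1; all invariant factors of ∂_1 are 1 so no torsion. So H_0 = Z.
rank ∂_1 = 5, rank ∂_2 = 10 ⇒ b_1 = 15 − 5 − 10 = 0; ∂_2 has invariant factor(s) [2] giving torsion. So H_1 = Z_2.
rank ∂_2 = 10, rank ∂_3 = 0 ⇒ b_2 = 10 − 10 − 0 = 0. So H_2 = 0.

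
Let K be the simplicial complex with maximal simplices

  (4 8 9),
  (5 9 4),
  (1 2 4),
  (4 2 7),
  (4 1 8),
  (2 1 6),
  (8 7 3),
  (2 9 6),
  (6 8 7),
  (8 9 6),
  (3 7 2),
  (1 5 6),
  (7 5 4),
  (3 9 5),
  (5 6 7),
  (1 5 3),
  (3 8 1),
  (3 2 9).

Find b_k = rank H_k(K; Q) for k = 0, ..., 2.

Fix the vertex order 1 < 2 < 3 < 4 < 5 < 6 < 7 < 8 < 9 and write every simplex with vertices in increasing order. Then dim K = 2 and the simplices of K are:

  0-simplices (9): [1], [2], [3], [4], [5], [6], [7], [8], [9]
  1-simplices (27): (27 of them)
  2-simplices (18): [1,2,4], [1,2,6], [1,3,5], [1,3,8], [1,4,8], [1,5,6], [2,3,7], [2,3,9], [2,4,7], [2,6,9], [3,5,9], [3,7,8], [4,5,7], [4,5,9], [4,8,9], [5,6,7], [6,7,8], [6,8,9]

so the chain groups are C_0 ≅ Z^9, C_1 ≅ Z^27, C_2 ≅ Z^18.

Boundary ∂_1: C_1 → C_0 is given by ∂[p,q] = [q] − [p]. For instance
  ∂[7,8] = [8] − [7].
As a 9×27 matrix over Z this has rank 8, with invariant factors (1,1,1,1,1,1,1,1).

∂_2: C_2 → C_1 acts by ∂[p,q,r] = [q,r] − [p,r] + [p,q]. For instance
  ∂[6,8,9] = [8,9] − [6,9] + [6,8],
  ∂[1,2,6] = [2,6] − [1,6] + [1,2].
The 27×18 boundary matrix has rank 17 and Smith normal form diag(1,1,1,1,1,1,1,1,1,1,1,1,1,1,1,1,1).

Reading off H_k = ker ∂_k / im ∂_{k+1}:

  H_0: rank C_0 − rank ∂_1 = 9 − 8 = 1, and the invariant factors of ∂_1 are all 1, so H_0 = Z.
  H_1: rank ker ∂_1 − rank ∂_2 = (27 − 8) − 17 = 2, and the invariant factors of ∂_2 are all 1, so H_1 = Z^2.
  H_2: rank ker ∂_2 − rank ∂_3 = (18 − 17) − 0 = 1, and there is no ∂_3, so H_2 = Z.

Hence the Betti numbers are b_0 = 1, b_1 = 2, b_2 = 1.

b_0 = 1, b_1 = 2, b_2 = 1.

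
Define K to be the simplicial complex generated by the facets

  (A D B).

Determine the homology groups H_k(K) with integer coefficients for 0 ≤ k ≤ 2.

Fix the vertex order A < B < D and write every simplex with vertices in increasing order. Then dim K = 2 and the simplices of K are:

  0-simplices (3): A, B, D
  1-simplices (3): AB, AD, BD
  2-simplices (1): ABD

Hence C_0 ≅ Z^3, C_1 ≅ Z^3, C_2 ≅ Z^1.

Boundary ∂_1: C_1 → C_0 is given by ∂[p,q] = [q] − [p]. For instance
  ∂AB = B − A.
This gives a 3×3 integer matrix of rank 2; reducing to Smith normal form yields diagonal entries (1,1).

∂_2: C_2 → C_1 acts by ∂[p,q,r] = [q,r] − [p,r] + [p,q]. For instance
  ∂ABD = BD − AD + AB.
The 3×1 boundary matrix has rank 1 and Smith normal form diag(1).

Computing H_k = (kernel of ∂_k) / (image of ∂_{k+1}):

  H_0: rank C_0 − rank ∂_1 = 3 − 2 = 1, and the invariant factors of ∂_1 are all 1, so H_0 = Z.
  H_1: rank ker ∂_1 − rank ∂_2 = (3 − 2) − 1 = 0, and the invariant factors of ∂_2 are all 1, so H_1 = 0.
  H_2: rank ker ∂_2 − rank ∂_3 = (1 − 1) − 0 = 0, and there is no ∂_3, so H_2 = 0.

As a check, the Euler characteristic is 3 − 3 + 1 = 1, which agrees with 1 − 0 + 0 = 1.
(K is a triangulation of the 2-simplex.)

H_0 = Z,  H_1 = 0,  H_2 = 0.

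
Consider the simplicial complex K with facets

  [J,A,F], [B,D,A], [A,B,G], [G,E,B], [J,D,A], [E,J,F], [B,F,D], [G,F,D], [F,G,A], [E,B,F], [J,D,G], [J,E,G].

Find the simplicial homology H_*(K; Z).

H_0 ≅ Z,  H_1 ≅ Z/2,  H_2 = 0.

Order the vertices as A < B < D < E < F < G < J. Listing each simplex with vertices in this order, K has dimension 2 with simplices:

  0-simplices (7): A, B, D, E, F, G, J
  1-simplices (18): AB, AD, AF, AG, AJ, BD, BE, BF, BG, DF, DG, DJ, EF, EG, EJ, FG, FJ, GJ
  2-simplices (12): ABD, ABG, ADJ, AFG, AFJ, BDF, BEF, BEG, DFG, DGJ, EFJ, EGJ

giving chain groups C_0 ≅ Z^7, C_1 ≅ Z^18, C_2 ≅ Z^12.

The boundary map ∂_1: C_1 → C_0 sends each edge [p,q] (with p < q) to q − p.
The 7×18 boundary matrix has rank 6 and Smith normal form diag(1,1,1,1,1,1).

The boundary map ∂_2: C_2 → C_1 sends each 2-simplex [p,q,r] to [q,r] − [p,r] + [p,q]. For instance
  ∂ABG = BG − AG + AB,
  ∂ABD = BD − AD + AB.
The resulting 18×12 matrix has rank 12, and its Smith normal form has invariant factors (1,1,1,1,1,1,1,1,1,1,1,2).

Computing H_k = (kernel of ∂_k) / (image of ∂_{k+1}):

  H_0: rank C_0 − rank ∂_1 = 7 − 6 = 1, and the invariant factors of ∂_1 are all 1, so H_0 = Z.
  H_1: rank ker ∂_1 − rank ∂_2 = (18 − 6) − 12 = 0, and ∂_2 has invariant factor 2 > 1, so H_1 = Z/2.
  H_2: rank ker ∂_2 − rank ∂_3 = (12 − 12) − 0 = 0, and there is no ∂_3, so H_2 = 0.

As a check, the Euler characteristic is 7 − 18 + 12 = 1, which agrees with 1 − 0 + 0 = 1.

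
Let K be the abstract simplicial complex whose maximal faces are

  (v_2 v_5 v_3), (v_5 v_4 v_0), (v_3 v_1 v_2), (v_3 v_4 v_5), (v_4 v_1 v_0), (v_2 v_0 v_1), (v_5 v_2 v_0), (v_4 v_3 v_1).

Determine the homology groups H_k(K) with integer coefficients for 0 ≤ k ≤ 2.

Fix the vertex order v_0 < v_1 < v_2 < v_3 < v_4 < v_5 and write every simplex with vertices in increasing order. Then dim K = 2 and the simplices of K are:

  0-simplices (6): [v_0], [v_1], [v_2], [v_3], [v_4], [v_5]
  1-simplices (12): [v_0,v_1], [v_0,v_2], [v_0,v_4], [v_0,v_5], [v_1,v_2], [v_1,v_3], [v_1,v_4], [v_2,v_3], [v_2,v_5], [v_3,v_4], [v_3,v_5], [v_4,v_5]
  2-simplices (8): [v_0,v_1,v_2], [v_0,v_1,v_4], [v_0,v_2,v_5], [v_0,v_4,v_5], [v_1,v_2,v_3], [v_1,v_3,v_4], [v_2,v_3,v_5], [v_3,v_4,v_5]

Hence C_0 ≅ Z^6, C_1 ≅ Z^12, C_2 ≅ Z^8.

∂_1: C_1 → C_0 is given by ∂[p,q] = [q] − [p].
As a 6×12 matrix over Z this has rank 5, with invariant factors (1,1,1,1,1).

∂_2: C_2 → C_1 sends each 2-simplex [p,q,r] to [q,r] − [p,r] + [p,q]. For instance
  ∂[v_0,v_2,v_5] = [v_2,v_5] − [v_0,v_5] + [v_0,v_2],
  ∂[v_0,v_1,v_4] = [v_1,v_4] − [v_0,v_4] + [v_0,v_1].
This gives a 12×8 integer matrix of rank 7; reducing to Smith normal form yields diagonal entries (1,1,1,1,1,1,1).

From H_k ≅ ker(∂_k) / im(∂_{k+1}) we obtain:

  H_0: rank C_0 − rank ∂_1 = 6 − 5 = 1, and the invariant factors of ∂_1 are all 1, so H_0 = Z.
  H_1: rank ker ∂_1 − rank ∂_2 = (12 − 5) − 7 = 0, and the invariant factors of ∂_2 are all 1, so H_1 = 0.
  H_2: rank ker ∂_2 − rank ∂_3 = (8 − 7) − 0 = 1, and there is no ∂_3, so H_2 = Z.

As a check, the Euler characteristic is 6 − 12 + 8 = 2, which agrees with 1 − 0 + 1 = 2.

H_0 ≅ Z,  H_1 = 0,  H_2 ≅ Z.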